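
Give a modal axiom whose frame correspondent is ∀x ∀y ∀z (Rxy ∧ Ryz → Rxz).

□s → □□s

A defining formula is □s → □□s (the 4 axiom).
Suppose □s→□□s is valid. Take Rxy, Ryz and set V(s)={w : Rxw}. Then □s at x, so □□s at x, so □s at y, so s at z, i.e. Rxz.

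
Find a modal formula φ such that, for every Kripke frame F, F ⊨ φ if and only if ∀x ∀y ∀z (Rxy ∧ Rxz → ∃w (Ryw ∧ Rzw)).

The condition is convergence. The .2 schema ◇□ψ → □◇ψ defines it.
Suppose ◇□ψ→□◇ψ is valid. Take Rxy, Rxz and set V(ψ)={w : Ryw}. Then □ψ at y so ◇□ψ at x, so □◇ψ at x, so ◇ψ at z, giving w with Rzw and Ryw.

◇□ψ → □◇ψ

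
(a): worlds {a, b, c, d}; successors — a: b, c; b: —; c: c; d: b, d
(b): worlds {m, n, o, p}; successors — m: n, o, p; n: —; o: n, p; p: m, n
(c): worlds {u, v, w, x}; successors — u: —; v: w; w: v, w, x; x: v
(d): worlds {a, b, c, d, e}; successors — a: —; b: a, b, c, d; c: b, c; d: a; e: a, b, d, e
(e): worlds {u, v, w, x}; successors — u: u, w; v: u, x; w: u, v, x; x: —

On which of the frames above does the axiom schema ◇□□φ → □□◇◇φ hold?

The schema corresponds to a generalized confluence (Geach) condition: ∀x ∀y ∀z ((xRy ∧ xR²z) → ∃w (yR²w ∧ zR²w)).
(a): fails — aRb, aR²c but no w with bR²w and cR²w.
(b): fails — mRn, mR²m but no w with nR²w and mR²w.
(c): ✓.
(d): fails — bRa, bR²a but no w with aR²w and aR²w.
(e): fails — uRu, uR²x but no t with uR²t and xR²t.

(c)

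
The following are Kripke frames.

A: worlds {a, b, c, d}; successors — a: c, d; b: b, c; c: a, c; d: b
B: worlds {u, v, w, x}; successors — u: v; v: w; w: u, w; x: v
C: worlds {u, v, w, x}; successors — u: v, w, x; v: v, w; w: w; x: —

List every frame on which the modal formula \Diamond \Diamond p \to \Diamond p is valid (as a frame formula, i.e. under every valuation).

C

This is the axiom for transitivity; its first-order frame correspondent is \forall x \forall y \forall z (Rxy \wedge Ryz \to Rxz).
A: fails — Rbc and Rca but not Rba.
B: fails — Ruv and Rvw but not Ruw.
C: condition met.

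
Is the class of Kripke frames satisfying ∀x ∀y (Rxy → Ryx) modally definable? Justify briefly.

This is a Sahlqvist condition; the B axiom q → □◇q defines it.
Suppose q→□◇q is valid. Take Rxy and set V(q)={x}. Then q at x, so □◇q at x, so ◇q at y, so some z with Ryz has q; z=x, i.e. Ryx.

Yes — defined by q → □◇q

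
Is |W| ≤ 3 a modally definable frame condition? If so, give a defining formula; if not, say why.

Modal frame validity is preserved under disjoint unions.
Any modal formula valid on each of 4 disjoint one-world frames is valid on their disjoint union (validity is preserved under disjoint unions). Each one-world frame has |W|=1≤3, but the union has |W|=4.
So the class is not modally definable.

Not definable by any modal formula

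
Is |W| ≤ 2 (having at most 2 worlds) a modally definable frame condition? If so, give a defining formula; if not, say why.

Not modally definable

If a class were modally definable it would be closed under disjoint unions (Goldblatt–Thomason).
Any modal formula valid on each of 3 disjoint one-world frames is valid on their disjoint union (validity is preserved under disjoint unions). Each one-world frame has |W|=1≤2, but the union has |W|=3.
So no modal formula (or set of formulas) defines exactly the |W|≤2 frames.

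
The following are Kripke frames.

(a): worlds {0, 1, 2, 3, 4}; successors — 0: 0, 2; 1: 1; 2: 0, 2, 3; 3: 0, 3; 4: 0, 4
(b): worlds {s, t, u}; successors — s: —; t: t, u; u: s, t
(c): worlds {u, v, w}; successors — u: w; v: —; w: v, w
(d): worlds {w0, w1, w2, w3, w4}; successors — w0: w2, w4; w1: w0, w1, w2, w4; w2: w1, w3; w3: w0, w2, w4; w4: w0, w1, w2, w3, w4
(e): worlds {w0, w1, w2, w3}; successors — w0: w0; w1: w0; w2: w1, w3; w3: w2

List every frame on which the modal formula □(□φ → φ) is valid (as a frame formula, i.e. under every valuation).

(a)

Frame correspondent (Sahlqvist): ∀x ∀y (Rxy → Ryy) — i.e. shift-reflexivity.
(a): satisfies the condition.
(b): fails — Rtu but not Ruu.
(c): fails — Rwv but not Rvv.
(d): fails — Rw1w2 but not Rw2w2.
(e): fails — Rw3w2 but not Rw2w2.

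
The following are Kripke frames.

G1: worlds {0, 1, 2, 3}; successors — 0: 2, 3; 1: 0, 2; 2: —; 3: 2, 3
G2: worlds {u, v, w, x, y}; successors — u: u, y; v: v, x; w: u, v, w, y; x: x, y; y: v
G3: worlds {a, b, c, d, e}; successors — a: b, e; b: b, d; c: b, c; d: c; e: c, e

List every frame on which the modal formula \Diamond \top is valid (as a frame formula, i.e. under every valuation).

G2, G3

This is the axiom for seriality; its first-order frame correspondent is \forall x \exists y Rxy.
G1: fails — world 2 has no successor.
G2: ✓.
G3: ✓.
Valid on: G2, G3.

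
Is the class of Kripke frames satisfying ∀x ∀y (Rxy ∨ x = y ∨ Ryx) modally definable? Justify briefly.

If a class were modally definable it would be closed under disjoint unions (Goldblatt–Thomason).
Take 2 disjoint single-world reflexive frames: each is trivially connected, but their disjoint union has 2 worlds with no edge between distinct components, so it is not connected.
So no modal formula (or set of formulas) defines exactly the connected frames.

No — not modally definable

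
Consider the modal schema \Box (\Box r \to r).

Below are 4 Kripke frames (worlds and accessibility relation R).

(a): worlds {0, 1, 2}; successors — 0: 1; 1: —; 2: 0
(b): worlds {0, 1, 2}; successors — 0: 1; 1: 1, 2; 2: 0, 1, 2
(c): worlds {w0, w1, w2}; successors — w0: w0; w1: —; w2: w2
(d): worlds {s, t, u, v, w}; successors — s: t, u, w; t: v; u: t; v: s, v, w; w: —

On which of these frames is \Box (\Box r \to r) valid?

(c)

The schema corresponds to shift-reflexivity: \forall x \forall y (Rxy \to Ryy).
(a): fails — R01 but not R11.
(b): fails — R20 but not R00.
(c): ✓.
(d): fails — Rut but not Rtt.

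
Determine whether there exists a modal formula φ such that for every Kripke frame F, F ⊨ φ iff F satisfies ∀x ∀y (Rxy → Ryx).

The condition is symmetry. A defining modal formula is r → □◇r.
Suppose r→□◇r is valid. Take Rxy and set V(r)={x}. Then r at x, so □◇r at x, so ◇r at y, so some z with Ryz has r; z=x, i.e. Ryx.

Yes, by r → □◇r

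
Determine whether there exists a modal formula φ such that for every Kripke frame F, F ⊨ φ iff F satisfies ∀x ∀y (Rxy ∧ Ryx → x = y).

No

Any modally definable frame class is closed under surjective bounded morphisms.
The 8-cycle (worlds 0,1,2,3,4,5,6,7 with 0→1→2→3→4→5→6→7→0) is antisymmetric. Sending even-indexed worlds to s and odd-indexed worlds to t is a surjective bounded morphism onto the two-world frame with s↔t, which is not antisymmetric.
So no modal formula (or set of formulas) defines exactly the antisymmetric frames.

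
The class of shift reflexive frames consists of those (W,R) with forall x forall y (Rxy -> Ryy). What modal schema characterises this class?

A defining formula is □(□q → q) (the T□ axiom).

□(□q → q)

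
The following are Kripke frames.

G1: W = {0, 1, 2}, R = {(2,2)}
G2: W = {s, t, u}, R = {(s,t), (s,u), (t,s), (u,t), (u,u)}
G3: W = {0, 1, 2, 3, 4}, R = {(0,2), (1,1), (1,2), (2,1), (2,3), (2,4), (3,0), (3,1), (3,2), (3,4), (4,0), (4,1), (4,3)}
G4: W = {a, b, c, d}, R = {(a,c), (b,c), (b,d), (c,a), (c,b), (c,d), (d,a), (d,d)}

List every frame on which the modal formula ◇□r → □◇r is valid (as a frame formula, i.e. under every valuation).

Frame correspondent (Sahlqvist): ∀x ∀y ∀z (Rxy ∧ Rxz → ∃w (Ryw ∧ Rzw)) — i.e. convergence.
G1: condition met.
G2: fails — Rsu and Rst but u and t have no common successor.
G3: fails — R34 and R30 but 4 and 0 have no common successor.
G4: fails — Rcd and Rca but d and a have no common successor.
Valid on: G1.

G1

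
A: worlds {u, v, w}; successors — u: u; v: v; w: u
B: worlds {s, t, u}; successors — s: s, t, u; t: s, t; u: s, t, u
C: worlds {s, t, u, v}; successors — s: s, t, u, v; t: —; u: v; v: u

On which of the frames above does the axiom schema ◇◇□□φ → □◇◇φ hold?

A, B

Frame correspondent (Sahlqvist): ∀x ∀y ∀z ((xR²y ∧ xRz) → ∃w (yR²w ∧ zR²w)) — i.e. a generalized confluence (Geach) condition.
A: ✓.
B: ✓.
C: fails — sR²s, sRt but no w with sR²w and tR²w.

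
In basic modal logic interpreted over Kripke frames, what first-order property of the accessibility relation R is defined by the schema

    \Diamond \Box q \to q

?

Replacing q by ¬q and contraposing gives the equivalent schema q → □◇q.
Suppose q→□◇q is valid. Take Rxy and set V(q)={x}. Then q at x, so □◇q at x, so ◇q at y, so some z with Ryz has q; z=x, i.e. Ryx.

symmetry: \forall x \forall y (Rxy \to Ryx)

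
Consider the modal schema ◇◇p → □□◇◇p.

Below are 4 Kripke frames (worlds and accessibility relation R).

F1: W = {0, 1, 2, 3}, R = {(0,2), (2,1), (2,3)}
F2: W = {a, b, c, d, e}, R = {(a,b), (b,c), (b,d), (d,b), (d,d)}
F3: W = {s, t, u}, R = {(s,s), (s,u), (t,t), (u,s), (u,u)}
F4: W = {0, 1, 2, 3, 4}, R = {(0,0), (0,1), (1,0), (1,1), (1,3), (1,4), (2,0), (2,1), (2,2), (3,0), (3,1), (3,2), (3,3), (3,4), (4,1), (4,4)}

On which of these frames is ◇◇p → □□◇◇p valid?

This is the axiom for a generalized confluence (Geach) condition; its first-order frame correspondent is ∀x ∀y ∀z ((xR²y ∧ xR²z) → ∃w (y = w ∧ zR²w)).
F1: fails — 0R²1, 0R²1 but no w with 1=w and 1R²w.
F2: fails — aR²c, aR²c but no w with c=w and cR²w.
F3: satisfies the condition.
F4: fails — 1R²2, 1R²0 but no w with 2=w and 0R²w.

F3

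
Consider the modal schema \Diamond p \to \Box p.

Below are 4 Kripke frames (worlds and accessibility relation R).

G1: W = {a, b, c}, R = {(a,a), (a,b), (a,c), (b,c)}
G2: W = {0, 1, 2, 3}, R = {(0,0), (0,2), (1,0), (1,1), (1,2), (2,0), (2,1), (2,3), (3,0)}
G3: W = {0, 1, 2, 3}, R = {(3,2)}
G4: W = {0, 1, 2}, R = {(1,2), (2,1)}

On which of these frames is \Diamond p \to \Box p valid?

This is the axiom for partial functionality; its first-order frame correspondent is \forall x \forall y \forall z (Rxy \wedge Rxz \to y = z).
G1: fails — a sees both a and b.
G2: fails — 0 sees both 0 and 2.
G3: condition met.
G4: condition met.

G3, G4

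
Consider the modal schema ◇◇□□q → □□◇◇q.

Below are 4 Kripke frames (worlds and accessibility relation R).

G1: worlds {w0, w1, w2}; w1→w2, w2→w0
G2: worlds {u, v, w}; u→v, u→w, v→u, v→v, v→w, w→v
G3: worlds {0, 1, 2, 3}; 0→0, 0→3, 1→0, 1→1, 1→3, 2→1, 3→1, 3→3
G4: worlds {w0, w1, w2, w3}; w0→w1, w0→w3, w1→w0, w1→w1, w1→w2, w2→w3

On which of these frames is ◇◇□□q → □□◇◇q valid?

This is the axiom for a generalized confluence (Geach) condition; its first-order frame correspondent is ∀x ∀y ∀z ((xR²y ∧ xR²z) → ∃w (yR²w ∧ zR²w)).
G1: fails — w1R²w0, w1R²w0 but no w with w0R²w and w0R²w.
G2: ✓.
G3: ✓.
G4: fails — w0R²w0, w0R²w2 but no w with w0R²w and w2R²w.

G2, G3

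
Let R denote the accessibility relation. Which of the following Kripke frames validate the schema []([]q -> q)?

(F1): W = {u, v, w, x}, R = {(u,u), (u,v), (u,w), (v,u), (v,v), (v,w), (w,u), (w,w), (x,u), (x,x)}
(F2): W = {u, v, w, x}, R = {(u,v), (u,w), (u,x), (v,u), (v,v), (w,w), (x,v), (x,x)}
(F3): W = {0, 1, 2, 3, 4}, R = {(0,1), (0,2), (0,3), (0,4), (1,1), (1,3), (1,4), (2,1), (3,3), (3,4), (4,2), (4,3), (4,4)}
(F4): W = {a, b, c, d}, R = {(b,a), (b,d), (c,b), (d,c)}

(F1)

The schema corresponds to shift-reflexivity: forall x forall y (Rxy -> Ryy).
(F1): condition met.
(F2): fails — Rvu but not Ruu.
(F3): fails — R02 but not R22.
(F4): fails — Rba but not Raa.
Valid on: (F1).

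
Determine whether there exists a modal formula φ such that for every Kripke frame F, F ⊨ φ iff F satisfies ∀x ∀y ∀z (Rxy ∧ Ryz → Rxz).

Definable; □r → □□r defines it

The condition is transitivity. A defining modal formula is □r → □□r.
Suppose □r→□□r is valid. Take Rxy, Ryz and set V(r)={w : Rxw}. Then □r at x, so □□r at x, so □r at y, so r at z, i.e. Rxz.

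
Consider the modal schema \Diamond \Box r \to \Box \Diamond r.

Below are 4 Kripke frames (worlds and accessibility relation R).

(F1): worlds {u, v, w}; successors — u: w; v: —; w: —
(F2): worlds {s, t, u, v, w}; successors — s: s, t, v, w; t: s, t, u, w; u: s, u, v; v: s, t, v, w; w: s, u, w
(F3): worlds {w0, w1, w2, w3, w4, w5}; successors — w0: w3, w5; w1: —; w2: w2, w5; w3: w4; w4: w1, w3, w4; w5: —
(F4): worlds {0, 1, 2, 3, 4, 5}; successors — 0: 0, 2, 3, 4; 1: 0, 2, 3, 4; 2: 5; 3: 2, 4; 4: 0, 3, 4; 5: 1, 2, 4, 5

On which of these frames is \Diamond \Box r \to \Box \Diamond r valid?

This is the axiom for convergence; its first-order frame correspondent is \forall x \forall y \forall z (Rxy \wedge Rxz \to \exists w (Ryw \wedge Rzw)).
(F1): fails — Ruw and Ruw but w and w have no common successor.
(F2): satisfies the condition.
(F3): fails — Rw0w5 and Rw0w5 but w5 and w5 have no common successor.
(F4): fails — R00 and R02 but 0 and 2 have no common successor.

(F2)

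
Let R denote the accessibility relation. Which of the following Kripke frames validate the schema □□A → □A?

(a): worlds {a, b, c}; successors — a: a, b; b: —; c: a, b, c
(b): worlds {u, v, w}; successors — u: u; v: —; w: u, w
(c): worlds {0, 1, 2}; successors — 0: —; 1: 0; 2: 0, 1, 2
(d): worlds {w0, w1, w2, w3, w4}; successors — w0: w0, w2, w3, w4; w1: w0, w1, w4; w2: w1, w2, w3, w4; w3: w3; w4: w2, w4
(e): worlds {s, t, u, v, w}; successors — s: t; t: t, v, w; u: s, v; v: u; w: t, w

(a), (b), (d)

This is the axiom for density; its first-order frame correspondent is ∀x ∀y (Rxy → ∃z (Rxz ∧ Rzy)).
(a): holds.
(b): holds.
(c): fails — R10 but no z with R1z and Rz0.
(d): holds.
(e): fails — Ruv but no z with Ruz and Rzv.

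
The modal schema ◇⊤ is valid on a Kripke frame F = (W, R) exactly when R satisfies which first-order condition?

◇⊤ holds at w iff w has a successor, so frame-validity of ◇⊤ is exactly seriality. Equivalently via □r → ◇r:
Suppose □r→◇r is valid. At any x set V(r)=W. Then □r at x, so ◇r at x, so x has a successor.

seriality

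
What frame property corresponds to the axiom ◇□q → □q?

The Euclidean property

This schema is equivalent to the 5 axiom ◇q → □◇q.
It corresponds to the Euclidean property: ∀x ∀y ∀z (Rxy ∧ Rxz → Ryz).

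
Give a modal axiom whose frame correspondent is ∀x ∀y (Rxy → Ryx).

q → □◇q

This is symmetry; the standard corresponding axiom is B: q → □◇q.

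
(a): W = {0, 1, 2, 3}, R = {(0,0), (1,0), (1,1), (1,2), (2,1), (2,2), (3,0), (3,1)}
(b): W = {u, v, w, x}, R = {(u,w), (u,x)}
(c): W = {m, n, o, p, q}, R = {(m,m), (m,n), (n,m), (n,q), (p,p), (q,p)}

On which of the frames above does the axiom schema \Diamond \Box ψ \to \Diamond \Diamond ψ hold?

The schema corresponds to a generalized confluence (Geach) condition: \forall x \forall y (xRy \to \exists w (yRw \wedge x R^2 w)).
(a): ✓.
(b): fails — uRw but no t with wRt and uR²t.
(c): ✓.

(a), (c)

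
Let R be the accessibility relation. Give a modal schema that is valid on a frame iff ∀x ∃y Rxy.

This is seriality; the standard corresponding axiom is D: □q → ◇q.
Suppose □q→◇q is valid. At any x set V(q)=W. Then □q at x, so ◇q at x, so x has a successor.

□q → ◇q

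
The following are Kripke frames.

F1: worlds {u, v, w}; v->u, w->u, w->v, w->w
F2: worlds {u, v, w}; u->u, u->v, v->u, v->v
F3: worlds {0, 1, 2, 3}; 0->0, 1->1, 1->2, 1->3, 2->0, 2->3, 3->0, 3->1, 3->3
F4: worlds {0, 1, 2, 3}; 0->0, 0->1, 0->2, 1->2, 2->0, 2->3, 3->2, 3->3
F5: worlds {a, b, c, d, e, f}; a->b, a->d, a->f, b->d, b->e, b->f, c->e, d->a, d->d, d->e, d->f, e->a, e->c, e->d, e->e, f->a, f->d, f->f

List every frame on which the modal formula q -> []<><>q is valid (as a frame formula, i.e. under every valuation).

F2, F4, F5

This is the axiom for a generalized confluence (Geach) condition; its first-order frame correspondent is forall x forall z (xRz -> exists w (x = w & z R^2 w)).
F1: fails — vRu but no t with v=t and uR²t.
F2: holds.
F3: fails — 2R0 but no w with 2=w and 0R²w.
F4: holds.
F5: holds.
Valid on: F2, F4, F5.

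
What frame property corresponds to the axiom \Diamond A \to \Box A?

This schema is the CD axiom.
It corresponds to partial functionality: \forall x \forall y \forall z (Rxy \wedge Rxz \to y = z).

partial functionality: \forall x \forall y \forall z (Rxy \wedge Rxz \to y = z)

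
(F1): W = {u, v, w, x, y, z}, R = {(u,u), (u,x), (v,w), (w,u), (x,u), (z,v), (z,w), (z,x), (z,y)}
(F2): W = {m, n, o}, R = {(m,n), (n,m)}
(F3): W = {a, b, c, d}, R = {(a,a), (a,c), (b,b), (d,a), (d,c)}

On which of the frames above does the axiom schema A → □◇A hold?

This is the axiom for symmetry; its first-order frame correspondent is ∀x ∀y (Rxy → Ryx).
(F1): fails — Rwu but not Ruw.
(F2): ✓.
(F3): fails — Rdc but not Rcd.
Valid on: (F2).

(F2)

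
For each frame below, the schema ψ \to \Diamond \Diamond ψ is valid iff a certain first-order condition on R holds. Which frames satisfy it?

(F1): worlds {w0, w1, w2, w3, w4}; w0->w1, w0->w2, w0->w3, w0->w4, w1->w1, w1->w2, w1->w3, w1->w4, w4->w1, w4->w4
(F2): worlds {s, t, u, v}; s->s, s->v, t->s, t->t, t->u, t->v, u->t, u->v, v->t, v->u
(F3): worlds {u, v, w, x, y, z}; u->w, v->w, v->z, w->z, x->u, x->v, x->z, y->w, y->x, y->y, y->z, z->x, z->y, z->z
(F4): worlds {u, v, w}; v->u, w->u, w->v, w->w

(F2)

This is the axiom for a generalized confluence (Geach) condition; its first-order frame correspondent is \forall x \exists w (x = w \wedge x R^2 w).
(F1): fails — at w0 but no w with w0=w and w0R²w.
(F2): condition met.
(F3): fails — at u but no t with u=t and uR²t.
(F4): fails — at u but no t with u=t and uR²t.
Valid on: (F2).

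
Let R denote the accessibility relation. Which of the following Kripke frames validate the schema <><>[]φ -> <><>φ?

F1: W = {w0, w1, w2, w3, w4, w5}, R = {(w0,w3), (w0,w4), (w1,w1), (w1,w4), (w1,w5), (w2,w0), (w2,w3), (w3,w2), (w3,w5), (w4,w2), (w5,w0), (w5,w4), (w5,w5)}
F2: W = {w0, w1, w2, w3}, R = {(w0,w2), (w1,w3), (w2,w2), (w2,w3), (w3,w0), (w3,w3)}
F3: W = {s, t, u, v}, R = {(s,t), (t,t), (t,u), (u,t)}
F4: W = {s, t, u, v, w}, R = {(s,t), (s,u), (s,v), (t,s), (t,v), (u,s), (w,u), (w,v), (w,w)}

F3

This is the axiom for a generalized confluence (Geach) condition; its first-order frame correspondent is forall x forall y (x R^2 y -> exists w (yRw & x R^2 w)).
F1: fails — w0R²w2 but no w with w2Rw and w0R²w.
F2: fails — w1R²w0 but no w with w0Rw and w1R²w.
F3: ✓.
F4: fails — sR²v but no w* with vRw* and sR²w*.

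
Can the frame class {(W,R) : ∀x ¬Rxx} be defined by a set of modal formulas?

If a class were modally definable it would be closed under surjective bounded morphisms (Goldblatt–Thomason).
The 4-cycle (worlds s,t,u,v with s→t→u→v→s) is irreflexive, and the map sending every world to a single reflexive point • is a surjective bounded morphism (forth: every edge maps to (•,•); back: every world has a successor). So any modal formula valid on the 4-cycle is also valid on the reflexive point, which is not irreflexive.
Hence irreflexivity is not modally definable.

No — not modally definable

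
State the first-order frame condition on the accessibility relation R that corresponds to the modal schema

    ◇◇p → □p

This is a Sahlqvist (Geach-type) schema ◇^2□^0p → □^1◇^0p.
First-order correspondent: ∀x ∀y ∀z ((xR²y ∧ xRz) → ∃w (y = w ∧ z = w)).

∀x ∀y ∀z ((xR²y ∧ xRz) → ∃w (y = w ∧ z = w))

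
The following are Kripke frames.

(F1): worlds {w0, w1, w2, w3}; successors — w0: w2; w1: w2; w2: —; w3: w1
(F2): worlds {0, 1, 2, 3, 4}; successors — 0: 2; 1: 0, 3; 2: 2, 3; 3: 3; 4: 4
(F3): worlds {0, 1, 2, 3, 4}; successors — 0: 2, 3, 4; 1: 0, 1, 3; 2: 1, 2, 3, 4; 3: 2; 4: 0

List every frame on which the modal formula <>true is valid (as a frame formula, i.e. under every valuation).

(F2), (F3)

This is the axiom for seriality; its first-order frame correspondent is forall x exists y Rxy.
(F1): fails — world w2 has no successor.
(F2): holds.
(F3): holds.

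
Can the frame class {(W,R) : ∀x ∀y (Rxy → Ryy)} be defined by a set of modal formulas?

Definable; □(□q → q) defines it

Yes: it is shift-reflexivity, defined by the T□ schema □(□q → q).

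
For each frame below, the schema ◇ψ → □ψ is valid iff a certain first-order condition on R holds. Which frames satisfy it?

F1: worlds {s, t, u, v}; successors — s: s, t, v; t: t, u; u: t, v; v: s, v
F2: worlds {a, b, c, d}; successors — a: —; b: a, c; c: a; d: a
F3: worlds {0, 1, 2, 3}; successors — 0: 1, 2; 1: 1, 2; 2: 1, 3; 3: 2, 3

none

Frame correspondent (Sahlqvist): ∀x ∀y ∀z (Rxy ∧ Rxz → y = z) — i.e. partial functionality.
F1: fails — s sees both s and t.
F2: fails — b sees both a and c.
F3: fails — 0 sees both 1 and 2.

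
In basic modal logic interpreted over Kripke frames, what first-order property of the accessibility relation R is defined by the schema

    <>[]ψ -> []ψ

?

This schema is equivalent to the 5 axiom ◇ψ → □◇ψ.
It corresponds to the Euclidean property: forall x forall y forall z (Rxy & Rxz -> Ryz).

the Euclidean property: forall x forall y forall z (Rxy & Rxz -> Ryz)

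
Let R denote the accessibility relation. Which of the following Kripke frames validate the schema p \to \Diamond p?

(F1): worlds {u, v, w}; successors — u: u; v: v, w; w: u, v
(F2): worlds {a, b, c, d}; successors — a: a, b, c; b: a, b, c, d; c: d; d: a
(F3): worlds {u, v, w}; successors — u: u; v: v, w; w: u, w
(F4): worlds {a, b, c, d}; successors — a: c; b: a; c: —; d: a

This is the axiom for a generalized confluence (Geach) condition; its first-order frame correspondent is \forall x \exists w (x = w \wedge xRw).
(F1): fails — at w but no t with w=t and wRt.
(F2): fails — at c but no w with c=w and cRw.
(F3): ✓.
(F4): fails — at a but no w with a=w and aRw.

(F3)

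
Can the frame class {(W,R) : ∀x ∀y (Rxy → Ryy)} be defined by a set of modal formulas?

This is a Sahlqvist condition; the T□ axiom □(□r → r) defines it.
Suppose □(□r→r) is valid. Take Rxy and set V(r)={w : Ryw}. Then at y, □r holds; since □(□r→r) at x, □r→r at y, so r at y, i.e. Ryy.

Definable; □(□r → r) defines it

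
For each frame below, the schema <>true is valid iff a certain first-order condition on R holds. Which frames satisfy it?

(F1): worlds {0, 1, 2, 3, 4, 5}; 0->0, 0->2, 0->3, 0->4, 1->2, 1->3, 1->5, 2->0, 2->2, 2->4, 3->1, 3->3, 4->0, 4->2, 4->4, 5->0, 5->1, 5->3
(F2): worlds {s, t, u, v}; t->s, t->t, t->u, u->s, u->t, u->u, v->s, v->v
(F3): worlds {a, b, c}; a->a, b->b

The schema corresponds to seriality: forall x exists y Rxy.
(F1): condition met.
(F2): fails — world s has no successor.
(F3): fails — world c has no successor.

(F1)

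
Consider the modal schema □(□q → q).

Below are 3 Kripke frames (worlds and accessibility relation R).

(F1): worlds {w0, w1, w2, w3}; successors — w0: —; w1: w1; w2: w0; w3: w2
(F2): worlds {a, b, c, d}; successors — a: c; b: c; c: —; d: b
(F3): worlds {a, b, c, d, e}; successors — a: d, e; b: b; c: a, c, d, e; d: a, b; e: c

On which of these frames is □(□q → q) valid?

none

This is the axiom for shift-reflexivity; its first-order frame correspondent is ∀x ∀y (Rxy → Ryy).
(F1): fails — Rw3w2 but not Rw2w2.
(F2): fails — Rdb but not Rbb.
(F3): fails — Rcd but not Rdd.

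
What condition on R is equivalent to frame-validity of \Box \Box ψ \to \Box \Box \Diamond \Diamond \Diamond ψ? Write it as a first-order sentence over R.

\forall x \forall z (x R^2 z \to \exists w (x R^2 w \wedge z R^3 w))

This is a Sahlqvist (Geach-type) schema ◇^0□^2ψ → □^2◇^3ψ.
Minimal-valuation argument: fix x; take any y with xR^0y and any z with xR^2z. Set V(ψ) to the set of worlds R-reachable from y in exactly 2 steps. Then □^2ψ holds at y, so the antecedent holds at x; validity forces ◇^3ψ at z, giving a w with zR^3w and yR^2w.
First-order correspondent: \forall x \forall z (x R^2 z \to \exists w (x R^2 w \wedge z R^3 w)).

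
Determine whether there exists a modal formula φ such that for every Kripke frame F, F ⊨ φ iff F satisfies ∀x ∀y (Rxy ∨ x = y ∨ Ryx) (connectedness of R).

No — not modally definable

If a class were modally definable it would be closed under disjoint unions (Goldblatt–Thomason).
Take 2 disjoint single-world reflexive frames: each is trivially connected, but their disjoint union has 2 worlds with no edge between distinct components, so it is not connected.
So no modal formula (or set of formulas) defines exactly the connected frames.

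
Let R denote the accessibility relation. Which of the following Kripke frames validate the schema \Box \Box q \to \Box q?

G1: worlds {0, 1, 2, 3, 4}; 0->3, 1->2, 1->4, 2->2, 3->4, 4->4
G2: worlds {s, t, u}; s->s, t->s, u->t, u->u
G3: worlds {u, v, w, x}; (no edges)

The schema corresponds to density: \forall x \forall y (Rxy \to \exists z (Rxz \wedge Rzy)).
G1: fails — R03 but no z with R0z and Rz3.
G2: condition met.
G3: condition met.

G2, G3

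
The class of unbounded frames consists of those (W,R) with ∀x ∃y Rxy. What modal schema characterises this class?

□r → ◇r

The condition is seriality. The D schema □r → ◇r defines it.
Suppose □r→◇r is valid. At any x set V(r)=W. Then □r at x, so ◇r at x, so x has a successor.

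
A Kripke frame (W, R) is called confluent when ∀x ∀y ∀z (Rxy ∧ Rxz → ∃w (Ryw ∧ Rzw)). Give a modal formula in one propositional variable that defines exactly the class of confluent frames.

◇□r → □◇r

This is convergence; the standard corresponding axiom is .2: ◇□r → □◇r.
Suppose ◇□r→□◇r is valid. Take Rxy, Rxz and set V(r)={w : Ryw}. Then □r at y so ◇□r at x, so □◇r at x, so ◇r at z, giving w with Rzw and Ryw.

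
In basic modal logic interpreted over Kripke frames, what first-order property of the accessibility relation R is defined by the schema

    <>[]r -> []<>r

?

This schema is the .2 axiom.
It corresponds to convergence: forall x forall y forall z (Rxy & Rxz -> exists w (Ryw & Rzw)).

Convergence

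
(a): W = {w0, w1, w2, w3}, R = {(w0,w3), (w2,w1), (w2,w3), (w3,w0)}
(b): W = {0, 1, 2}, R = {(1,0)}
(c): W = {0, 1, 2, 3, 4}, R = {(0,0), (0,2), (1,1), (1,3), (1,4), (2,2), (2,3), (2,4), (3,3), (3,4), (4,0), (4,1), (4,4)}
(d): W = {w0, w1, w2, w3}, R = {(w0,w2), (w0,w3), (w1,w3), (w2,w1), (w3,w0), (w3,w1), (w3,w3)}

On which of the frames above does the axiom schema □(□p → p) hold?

Frame correspondent (Sahlqvist): ∀x ∀y (Rxy → Ryy) — i.e. shift-reflexivity.
(a): fails — Rw3w0 but not Rw0w0.
(b): fails — R10 but not R00.
(c): condition met.
(d): fails — Rw3w1 but not Rw1w1.

(c)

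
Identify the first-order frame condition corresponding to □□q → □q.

density

Suppose □□q→□q is valid. Take Rxy and set V(q)={w : xR²w}. Then □□q at x, so □q at x, so q at y, i.e. ∃z(Rxz∧Rzy).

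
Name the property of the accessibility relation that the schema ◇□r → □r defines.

This is frame-equivalent to ◇r → □◇r (substitute ¬r for r and contrapose).
Suppose ◇r→□◇r is valid. Take Rxy, Rxz and set V(r)={y}. Then ◇r at x, so □◇r at x, so ◇r at z, so some w with Rzw has r; w=y, i.e. Rzy. By symmetry of the argument, Ryz.

The Euclidean property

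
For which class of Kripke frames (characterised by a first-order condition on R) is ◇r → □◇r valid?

the Euclidean property: ∀x ∀y ∀z (Rxy ∧ Rxz → Ryz)

Suppose ◇r→□◇r is valid. Take Rxy, Rxz and set V(r)={y}. Then ◇r at x, so □◇r at x, so ◇r at z, so some w with Rzw has r; w=y, i.e. Rzy. By symmetry of the argument, Ryz.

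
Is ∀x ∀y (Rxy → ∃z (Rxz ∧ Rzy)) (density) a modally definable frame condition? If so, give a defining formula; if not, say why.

Definable; □□q → □q defines it

The condition is density. A defining modal formula is □□q → □q.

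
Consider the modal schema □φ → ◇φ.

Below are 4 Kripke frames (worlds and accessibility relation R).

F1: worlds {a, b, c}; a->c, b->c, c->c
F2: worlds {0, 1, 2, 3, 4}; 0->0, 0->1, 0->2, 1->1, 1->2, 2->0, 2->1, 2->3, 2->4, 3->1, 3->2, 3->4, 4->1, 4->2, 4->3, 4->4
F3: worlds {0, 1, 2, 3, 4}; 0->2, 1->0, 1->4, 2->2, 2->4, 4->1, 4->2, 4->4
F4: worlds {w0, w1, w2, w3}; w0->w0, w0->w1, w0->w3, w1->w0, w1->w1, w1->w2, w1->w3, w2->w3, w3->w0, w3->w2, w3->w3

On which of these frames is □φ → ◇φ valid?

This is the axiom for seriality; its first-order frame correspondent is ∀x ∃y Rxy.
F1: holds.
F2: holds.
F3: fails — world 3 has no successor.
F4: holds.
Valid on: F1, F2, F4.

F1, F2, F4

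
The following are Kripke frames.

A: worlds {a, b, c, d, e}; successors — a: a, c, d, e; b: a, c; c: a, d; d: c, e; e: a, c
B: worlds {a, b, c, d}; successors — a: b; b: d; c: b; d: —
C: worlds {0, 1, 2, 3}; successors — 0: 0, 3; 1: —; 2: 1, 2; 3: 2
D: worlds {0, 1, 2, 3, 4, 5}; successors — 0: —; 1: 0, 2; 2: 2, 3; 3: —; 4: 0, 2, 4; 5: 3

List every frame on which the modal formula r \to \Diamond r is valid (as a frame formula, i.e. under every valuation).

Frame correspondent (Sahlqvist): \forall x Rxx — i.e. reflexivity.
A: fails — world b does not see itself.
B: fails — world a does not see itself.
C: fails — world 1 does not see itself.
D: fails — world 0 does not see itself.

none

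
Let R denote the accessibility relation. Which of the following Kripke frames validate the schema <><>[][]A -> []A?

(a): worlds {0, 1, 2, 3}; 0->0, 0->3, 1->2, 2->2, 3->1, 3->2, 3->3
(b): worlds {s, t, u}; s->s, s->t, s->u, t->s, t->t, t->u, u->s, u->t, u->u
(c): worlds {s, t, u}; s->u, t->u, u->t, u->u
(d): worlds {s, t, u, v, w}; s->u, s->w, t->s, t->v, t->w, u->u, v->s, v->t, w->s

(b), (c)

Frame correspondent (Sahlqvist): forall x forall y forall z ((x R^2 y & xRz) -> exists w (y R^2 w & z = w)) — i.e. a generalized confluence (Geach) condition.
(a): fails — 0R²1, 0R0 but no w with 1R²w and 0=w.
(b): satisfies the condition.
(c): satisfies the condition.
(d): fails — sR²s, sRw but no w* with sR²w* and w=w*.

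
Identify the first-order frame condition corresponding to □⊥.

emptiness of R: ∀x ∀y ¬Rxy

□⊥ is valid iff no world has any successor (otherwise □⊥ fails at any world with one).
Conversely, any frame satisfying ∀x ∀y ¬Rxy validates the schema.
Frame condition: ∀x ∀y ¬Rxy.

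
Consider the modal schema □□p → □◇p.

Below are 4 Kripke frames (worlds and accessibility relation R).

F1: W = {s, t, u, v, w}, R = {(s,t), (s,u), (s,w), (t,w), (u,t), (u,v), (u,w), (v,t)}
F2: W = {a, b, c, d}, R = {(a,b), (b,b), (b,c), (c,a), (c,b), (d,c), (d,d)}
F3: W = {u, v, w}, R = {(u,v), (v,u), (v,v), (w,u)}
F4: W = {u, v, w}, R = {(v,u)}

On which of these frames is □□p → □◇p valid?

The schema corresponds to a generalized confluence (Geach) condition: ∀x ∀z (xRz → ∃w (xR²w ∧ zRw)).
F1: fails — sRw but no w* with sR²w* and wRw*.
F2: holds.
F3: holds.
F4: fails — vRu but no t with vR²t and uRt.
Valid on: F2, F3.

F2, F3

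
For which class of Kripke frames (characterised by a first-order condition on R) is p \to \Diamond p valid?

Reflexivity

Equivalently (dual form): □p → p.
Suppose □p→p is valid. At any x set V(p)={w : Rxw}. Then □p holds at x, so p holds at x, i.e. Rxx.
Conversely, on a frame with reflexivity the schema holds at every world under every valuation.
Frame condition: \forall x Rxx.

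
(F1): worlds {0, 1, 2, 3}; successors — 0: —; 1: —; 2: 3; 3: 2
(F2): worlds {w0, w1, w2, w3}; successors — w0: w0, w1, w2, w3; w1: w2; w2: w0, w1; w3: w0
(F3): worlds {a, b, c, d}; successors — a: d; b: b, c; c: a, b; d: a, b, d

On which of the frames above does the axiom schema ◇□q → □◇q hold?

Frame correspondent (Sahlqvist): ∀x ∀y ∀z (Rxy ∧ Rxz → ∃w (Ryw ∧ Rzw)) — i.e. convergence.
(F1): satisfies the condition.
(F2): fails — Rw0w1 and Rw0w2 but w1 and w2 have no common successor.
(F3): fails — Rcb and Rca but b and a have no common successor.

(F1)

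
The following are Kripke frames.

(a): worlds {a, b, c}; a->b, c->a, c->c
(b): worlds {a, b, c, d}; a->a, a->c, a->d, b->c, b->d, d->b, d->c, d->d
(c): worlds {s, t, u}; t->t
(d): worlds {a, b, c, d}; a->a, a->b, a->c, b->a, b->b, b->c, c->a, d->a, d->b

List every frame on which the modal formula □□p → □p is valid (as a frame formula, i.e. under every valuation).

Frame correspondent (Sahlqvist): ∀x ∀y (Rxy → ∃z (Rxz ∧ Rzy)) — i.e. density.
(a): fails — Rab but no z with Raz and Rzb.
(b): holds.
(c): holds.
(d): holds.
Valid on: (b), (c), (d).

(b), (c), (d)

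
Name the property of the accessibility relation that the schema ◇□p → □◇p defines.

Convergence

Suppose ◇□p→□◇p is valid. Take Rxy, Rxz and set V(p)={w : Ryw}. Then □p at y so ◇□p at x, so □◇p at x, so ◇p at z, giving w with Rzw and Ryw.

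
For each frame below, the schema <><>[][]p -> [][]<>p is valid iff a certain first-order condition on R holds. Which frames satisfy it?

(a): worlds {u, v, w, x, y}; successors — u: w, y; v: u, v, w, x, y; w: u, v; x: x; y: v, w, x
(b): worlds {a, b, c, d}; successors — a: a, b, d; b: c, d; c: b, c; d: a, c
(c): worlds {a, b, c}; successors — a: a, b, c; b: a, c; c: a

(b), (c)

The schema corresponds to a generalized confluence (Geach) condition: forall x forall y forall z ((x R^2 y & x R^2 z) -> exists w (y R^2 w & zRw)).
(a): fails — uR²x, uR²u but no t with xR²t and uRt.
(b): ✓.
(c): ✓.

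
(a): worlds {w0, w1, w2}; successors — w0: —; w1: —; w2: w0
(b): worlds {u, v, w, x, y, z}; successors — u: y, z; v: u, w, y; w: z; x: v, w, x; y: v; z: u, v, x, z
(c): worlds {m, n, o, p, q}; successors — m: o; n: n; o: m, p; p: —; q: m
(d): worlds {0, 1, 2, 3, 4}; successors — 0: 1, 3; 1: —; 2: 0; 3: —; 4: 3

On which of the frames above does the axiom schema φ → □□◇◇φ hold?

Frame correspondent (Sahlqvist): ∀x ∀z (xR²z → ∃w (x = w ∧ zR²w)) — i.e. a generalized confluence (Geach) condition.
(a): satisfies the condition.
(b): fails — uR²v but no t with u=t and vR²t.
(c): fails — mR²p but no w with m=w and pR²w.
(d): fails — 2R²1 but no w with 2=w and 1R²w.

(a)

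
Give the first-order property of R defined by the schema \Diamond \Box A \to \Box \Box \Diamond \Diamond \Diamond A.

\forall x \forall y \forall z ((xRy \wedge x R^2 z) \to \exists w (yRw \wedge z R^3 w))

This is a Sahlqvist (Geach-type) schema ◇^1□^1A → □^2◇^3A.
Minimal-valuation argument: fix x; take any y with xR^1y and any z with xR^2z. Set V(A) to the set of worlds R-reachable from y in exactly 1 step. Then □^1A holds at y, so the antecedent holds at x; validity forces ◇^3A at z, giving a w with zR^3w and yR^1w.
First-order correspondent: \forall x \forall y \forall z ((xRy \wedge x R^2 z) \to \exists w (yRw \wedge z R^3 w)).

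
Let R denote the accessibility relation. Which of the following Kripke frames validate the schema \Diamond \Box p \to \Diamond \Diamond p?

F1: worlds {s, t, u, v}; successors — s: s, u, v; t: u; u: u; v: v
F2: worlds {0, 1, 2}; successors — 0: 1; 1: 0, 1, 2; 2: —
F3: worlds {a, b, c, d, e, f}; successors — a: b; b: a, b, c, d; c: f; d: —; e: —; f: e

F1

The schema corresponds to a generalized confluence (Geach) condition: \forall x \forall y (xRy \to \exists w (yRw \wedge x R^2 w)).
F1: holds.
F2: fails — 1R2 but no w with 2Rw and 1R²w.
F3: fails — bRd but no w with dRw and bR²w.
Valid on: F1.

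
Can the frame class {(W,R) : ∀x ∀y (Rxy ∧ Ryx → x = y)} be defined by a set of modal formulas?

Any modally definable frame class is closed under surjective bounded morphisms.
The 8-cycle (worlds w0,w1,w2,w3,w4,w5,w6,w7 with w0→w1→w2→w3→w4→w5→w6→w7→w0) is antisymmetric. Sending even-indexed worlds to a and odd-indexed worlds to b is a surjective bounded morphism onto the two-world frame with a↔b, which is not antisymmetric.
So no modal formula (or set of formulas) defines exactly the antisymmetric frames.

Not definable by any modal formula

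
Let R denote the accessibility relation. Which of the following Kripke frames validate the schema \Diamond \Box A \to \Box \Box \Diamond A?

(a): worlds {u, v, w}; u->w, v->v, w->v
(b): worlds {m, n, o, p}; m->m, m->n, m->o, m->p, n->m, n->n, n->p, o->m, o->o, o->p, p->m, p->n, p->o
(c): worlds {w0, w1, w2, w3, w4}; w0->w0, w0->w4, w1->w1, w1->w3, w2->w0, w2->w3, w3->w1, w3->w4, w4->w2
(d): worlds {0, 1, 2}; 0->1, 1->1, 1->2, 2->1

(a), (b), (d)

Frame correspondent (Sahlqvist): \forall x \forall y \forall z ((xRy \wedge x R^2 z) \to \exists w (yRw \wedge zRw)) — i.e. a generalized confluence (Geach) condition.
(a): ✓.
(b): ✓.
(c): fails — w0Rw0, w0R²w4 but no w with w0Rw and w4Rw.
(d): ✓.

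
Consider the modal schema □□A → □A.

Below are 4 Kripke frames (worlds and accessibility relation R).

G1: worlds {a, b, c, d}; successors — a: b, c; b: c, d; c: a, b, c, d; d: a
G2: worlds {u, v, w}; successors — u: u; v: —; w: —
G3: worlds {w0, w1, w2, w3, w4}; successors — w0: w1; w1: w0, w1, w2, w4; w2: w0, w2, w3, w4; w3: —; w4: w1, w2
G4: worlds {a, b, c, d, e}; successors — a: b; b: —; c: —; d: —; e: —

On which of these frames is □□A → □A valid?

This is the axiom for density; its first-order frame correspondent is ∀x ∀y (Rxy → ∃z (Rxz ∧ Rzy)).
G1: fails — Rda but no z with Rdz and Rza.
G2: satisfies the condition.
G3: satisfies the condition.
G4: fails — Rab but no z with Raz and Rzb.

G2, G3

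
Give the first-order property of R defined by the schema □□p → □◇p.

This is a Sahlqvist (Geach-type) schema ◇^0□^2p → □^1◇^1p.
First-order correspondent: ∀x ∀z (xRz → ∃w (xR²w ∧ zRw)).

∀x ∀z (xRz → ∃w (xR²w ∧ zRw))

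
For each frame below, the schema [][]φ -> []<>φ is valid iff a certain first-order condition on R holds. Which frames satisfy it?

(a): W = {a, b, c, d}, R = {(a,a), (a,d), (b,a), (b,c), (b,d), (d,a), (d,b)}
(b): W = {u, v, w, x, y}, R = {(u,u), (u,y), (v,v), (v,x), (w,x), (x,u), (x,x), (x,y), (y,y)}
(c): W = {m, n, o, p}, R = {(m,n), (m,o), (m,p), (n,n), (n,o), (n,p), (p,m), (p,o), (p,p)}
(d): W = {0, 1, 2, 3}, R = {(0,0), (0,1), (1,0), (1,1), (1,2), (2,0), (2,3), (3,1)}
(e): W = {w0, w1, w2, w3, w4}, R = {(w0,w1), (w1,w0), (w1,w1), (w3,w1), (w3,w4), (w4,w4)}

(b), (d), (e)

Frame correspondent (Sahlqvist): forall x forall z (xRz -> exists w (x R^2 w & zRw)) — i.e. a generalized confluence (Geach) condition.
(a): fails — bRc but no w with bR²w and cRw.
(b): holds.
(c): fails — mRo but no w with mR²w and oRw.
(d): holds.
(e): holds.
Valid on: (b), (d), (e).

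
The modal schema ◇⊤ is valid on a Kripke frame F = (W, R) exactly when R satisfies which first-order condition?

seriality

◇⊤ holds at w iff w has a successor, so frame-validity of ◇⊤ is exactly seriality. Equivalently via □ψ → ◇ψ:
Suppose □ψ→◇ψ is valid. At any x set V(ψ)=W. Then □ψ at x, so ◇ψ at x, so x has a successor.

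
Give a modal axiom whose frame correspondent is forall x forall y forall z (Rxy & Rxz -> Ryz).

◇q → □◇q

The condition is the Euclidean property. The 5 schema ◇q → □◇q defines it.
Suppose ◇q→□◇q is valid. Take Rxy, Rxz and set V(q)={y}. Then ◇q at x, so □◇q at x, so ◇q at z, so some w with Rzw has q; w=y, i.e. Rzy. By symmetry of the argument, Ryz.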